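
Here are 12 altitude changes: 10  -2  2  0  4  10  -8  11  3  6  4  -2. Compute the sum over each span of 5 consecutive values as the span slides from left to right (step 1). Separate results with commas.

14, 14, 8, 17, 20, 22, 16, 22

Sliding a size-5 window across the 12 values:
[10, -2, 2, 0, 4] → sum 14
[-2, 2, 0, 4, 10] → sum 14
[2, 0, 4, 10, -8] → sum 8
[0, 4, 10, -8, 11] → sum 17
[4, 10, -8, 11, 3] → sum 20
[10, -8, 11, 3, 6] → sum 22
[-8, 11, 3, 6, 4] → sum 16
[11, 3, 6, 4, -2] → sum 22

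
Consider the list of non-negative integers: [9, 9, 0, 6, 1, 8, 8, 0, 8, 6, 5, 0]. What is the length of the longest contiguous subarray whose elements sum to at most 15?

add 9: [9] sum 9, len 1
add 9: [9] sum 9, len 1
add 0: [9, 0] sum 9, len 2
add 6: [9, 0, 6] sum 15, len 3
add 1: [0, 6, 1] sum 7, len 3
add 8: [0, 6, 1, 8] sum 15, len 4
add 8: [8] sum 8, len 1
add 0: [8, 0] sum 8, len 2
add 8: [0, 8] sum 8, len 2
add 6: [0, 8, 6] sum 14, len 3
add 5: [6, 5] sum 11, len 2
add 0: [6, 5, 0] sum 11, len 3
Longest length seen: 4.

4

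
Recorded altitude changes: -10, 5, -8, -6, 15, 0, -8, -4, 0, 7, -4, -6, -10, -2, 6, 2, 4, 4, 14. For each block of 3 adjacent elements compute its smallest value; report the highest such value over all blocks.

4

Each size-3 window and its min:
-10 5 -8 → min -10
5 -8 -6 → min -8
-8 -6 15 → min -8
-6 15 0 → min -6
15 0 -8 → min -8
0 -8 -4 → min -8
-8 -4 0 → min -8
-4 0 7 → min -4
0 7 -4 → min -4
7 -4 -6 → min -6
-4 -6 -10 → min -10
-6 -10 -2 → min -10
-10 -2 6 → min -10
-2 6 2 → min -2
6 2 4 → min 2
2 4 4 → min 2
4 4 14 → min 4
Highest of these is 4.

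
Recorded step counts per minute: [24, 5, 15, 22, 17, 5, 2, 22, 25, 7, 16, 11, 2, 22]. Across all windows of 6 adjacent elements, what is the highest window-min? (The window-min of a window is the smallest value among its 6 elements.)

5

[24, 5, 15, 22, 17, 5] → min 5
[5, 15, 22, 17, 5, 2] → min 2
[15, 22, 17, 5, 2, 22] → min 2
[22, 17, 5, 2, 22, 25] → min 2
[17, 5, 2, 22, 25, 7] → min 2
[5, 2, 22, 25, 7, 16] → min 2
[2, 22, 25, 7, 16, 11] → min 2
[22, 25, 7, 16, 11, 2] → min 2
[25, 7, 16, 11, 2, 22] → min 2
Highest of these is 5.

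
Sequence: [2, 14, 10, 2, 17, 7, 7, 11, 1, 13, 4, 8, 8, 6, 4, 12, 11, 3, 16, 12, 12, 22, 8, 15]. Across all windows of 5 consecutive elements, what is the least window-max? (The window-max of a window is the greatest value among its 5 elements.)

2 14 10 2 17 → max 17
14 10 2 17 7 → max 17
10 2 17 7 7 → max 17
2 17 7 7 11 → max 17
17 7 7 11 1 → max 17
7 7 11 1 13 → max 13
7 11 1 13 4 → max 13
11 1 13 4 8 → max 13
1 13 4 8 8 → max 13
13 4 8 8 6 → max 13
4 8 8 6 4 → max 8
8 8 6 4 12 → max 12
8 6 4 12 11 → max 12
6 4 12 11 3 → max 12
4 12 11 3 16 → max 16
12 11 3 16 12 → max 16
11 3 16 12 12 → max 16
3 16 12 12 22 → max 22
16 12 12 22 8 → max 22
12 12 22 8 15 → max 22
Least of these is 8.

8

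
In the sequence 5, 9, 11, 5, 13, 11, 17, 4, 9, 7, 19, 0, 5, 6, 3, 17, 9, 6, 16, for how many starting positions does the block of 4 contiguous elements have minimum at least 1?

[5, 9, 11, 5] → min 5  ≥ 1 ✓
[9, 11, 5, 13] → min 5  ≥ 1 ✓
[11, 5, 13, 11] → min 5  ≥ 1 ✓
[5, 13, 11, 17] → min 5  ≥ 1 ✓
[13, 11, 17, 4] → min 4  ≥ 1 ✓
[11, 17, 4, 9] → min 4  ≥ 1 ✓
[17, 4, 9, 7] → min 4  ≥ 1 ✓
[4, 9, 7, 19] → min 4  ≥ 1 ✓
[9, 7, 19, 0] → min 0
[7, 19, 0, 5] → min 0
[19, 0, 5, 6] → min 0
[0, 5, 6, 3] → min 0
[5, 6, 3, 17] → min 3  ≥ 1 ✓
[6, 3, 17, 9] → min 3  ≥ 1 ✓
[3, 17, 9, 6] → min 3  ≥ 1 ✓
[17, 9, 6, 16] → min 6  ≥ 1 ✓
12 windows satisfy the condition.

12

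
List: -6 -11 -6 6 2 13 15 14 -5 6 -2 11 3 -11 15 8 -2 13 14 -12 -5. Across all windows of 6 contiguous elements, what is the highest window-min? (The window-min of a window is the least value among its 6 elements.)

-5

[-6, -11, -6, 6, 2, 13] → min -11
[-11, -6, 6, 2, 13, 15] → min -11
[-6, 6, 2, 13, 15, 14] → min -6
[6, 2, 13, 15, 14, -5] → min -5
[2, 13, 15, 14, -5, 6] → min -5
[13, 15, 14, -5, 6, -2] → min -5
[15, 14, -5, 6, -2, 11] → min -5
[14, -5, 6, -2, 11, 3] → min -5
[-5, 6, -2, 11, 3, -11] → min -11
[6, -2, 11, 3, -11, 15] → min -11
[-2, 11, 3, -11, 15, 8] → min -11
[11, 3, -11, 15, 8, -2] → min -11
[3, -11, 15, 8, -2, 13] → min -11
[-11, 15, 8, -2, 13, 14] → min -11
[15, 8, -2, 13, 14, -12] → min -12
[8, -2, 13, 14, -12, -5] → min -12
Highest of these is -5.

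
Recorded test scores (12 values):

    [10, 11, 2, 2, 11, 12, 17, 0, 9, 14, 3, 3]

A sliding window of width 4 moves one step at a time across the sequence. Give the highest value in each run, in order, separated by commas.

Sliding a size-4 window across the 12 values:
[10, 11, 2, 2] → max 11
[11, 2, 2, 11] → max 11
[2, 2, 11, 12] → max 12
[2, 11, 12, 17] → max 17
[11, 12, 17, 0] → max 17
[12, 17, 0, 9] → max 17
[17, 0, 9, 14] → max 17
[0, 9, 14, 3] → max 14
[9, 14, 3, 3] → max 14

11, 11, 12, 17, 17, 17, 17, 14, 14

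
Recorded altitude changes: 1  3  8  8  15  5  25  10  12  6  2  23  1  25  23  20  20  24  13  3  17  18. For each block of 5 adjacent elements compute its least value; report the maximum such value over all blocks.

20

[1, 3, 8, 8, 15] → min 1
[3, 8, 8, 15, 5] → min 3
[8, 8, 15, 5, 25] → min 5
[8, 15, 5, 25, 10] → min 5
[15, 5, 25, 10, 12] → min 5
[5, 25, 10, 12, 6] → min 5
[25, 10, 12, 6, 2] → min 2
[10, 12, 6, 2, 23] → min 2
[12, 6, 2, 23, 1] → min 1
[6, 2, 23, 1, 25] → min 1
[2, 23, 1, 25, 23] → min 1
[23, 1, 25, 23, 20] → min 1
[1, 25, 23, 20, 20] → min 1
[25, 23, 20, 20, 24] → min 20
[23, 20, 20, 24, 13] → min 13
[20, 20, 24, 13, 3] → min 3
[20, 24, 13, 3, 17] → min 3
[24, 13, 3, 17, 18] → min 3
Maximum of these is 20.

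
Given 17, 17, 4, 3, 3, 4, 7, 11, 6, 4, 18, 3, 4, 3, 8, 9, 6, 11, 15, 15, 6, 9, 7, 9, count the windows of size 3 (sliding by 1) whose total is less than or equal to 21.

(17, 17, 4) → sum 38
(17, 4, 3) → sum 24
(4, 3, 3) → sum 10  ≤ 21 ✓
(3, 3, 4) → sum 10  ≤ 21 ✓
(3, 4, 7) → sum 14  ≤ 21 ✓
(4, 7, 11) → sum 22
(7, 11, 6) → sum 24
(11, 6, 4) → sum 21  ≤ 21 ✓
(6, 4, 18) → sum 28
(4, 18, 3) → sum 25
(18, 3, 4) → sum 25
(3, 4, 3) → sum 10  ≤ 21 ✓
(4, 3, 8) → sum 15  ≤ 21 ✓
(3, 8, 9) → sum 20  ≤ 21 ✓
(8, 9, 6) → sum 23
(9, 6, 11) → sum 26
(6, 11, 15) → sum 32
(11, 15, 15) → sum 41
(15, 15, 6) → sum 36
(15, 6, 9) → sum 30
(6, 9, 7) → sum 22
(9, 7, 9) → sum 25
7 windows satisfy the condition.

7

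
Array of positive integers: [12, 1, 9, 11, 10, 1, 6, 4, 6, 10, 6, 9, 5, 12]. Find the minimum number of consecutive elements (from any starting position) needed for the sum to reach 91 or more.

add 12: running sum 12 < 91
add 1: running sum 13 < 91
add 9: running sum 22 < 91
add 11: running sum 33 < 91
add 10: running sum 43 < 91
add 1: running sum 44 < 91
add 6: running sum 50 < 91
add 4: running sum 54 < 91
add 6: running sum 60 < 91
add 10: running sum 70 < 91
add 6: running sum 76 < 91
add 9: running sum 85 < 91
add 5: running sum 90 < 91
add 12: shortest ending here [12, 1, 9, 11, 10, 1, 6, 4, 6, 10, 6, 9, 5, 12] sum 102, len 14
Shortest qualifying length: 14.

14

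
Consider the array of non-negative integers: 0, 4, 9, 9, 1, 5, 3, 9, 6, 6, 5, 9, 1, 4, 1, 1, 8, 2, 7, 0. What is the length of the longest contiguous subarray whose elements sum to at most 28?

8

Extend to the right; shrink from the left whenever the sum exceeds 28:
→ 0: sum 0, len 1
→ 4: sum 4, len 2
→ 9: sum 13, len 3
→ 9: sum 22, len 4
→ 1: sum 23, len 5
→ 5: sum 28, len 6
→ 3 (dropped 0, 4): sum 27, len 5
→ 9 (dropped 9): sum 27, len 5
→ 6 (dropped 9): sum 24, len 5
→ 6 (dropped 1, 5): sum 24, len 4
→ 5 (dropped 3): sum 26, len 4
→ 9 (dropped 9): sum 26, len 4
→ 1: sum 27, len 5
→ 4 (dropped 6): sum 25, len 5
→ 1: sum 26, len 6
→ 1: sum 27, len 7
→ 8 (dropped 6, 5): sum 24, len 6
→ 2: sum 26, len 7
→ 7 (dropped 9): sum 24, len 7
→ 0: sum 24, len 8
Longest length seen: 8.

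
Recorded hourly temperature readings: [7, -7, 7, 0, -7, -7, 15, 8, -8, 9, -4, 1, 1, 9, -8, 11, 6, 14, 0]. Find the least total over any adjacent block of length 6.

Window sums for each of the 14 positions:
[7, -7, 7, 0, -7, -7] → sum -7
[-7, 7, 0, -7, -7, 15] → sum 1
[7, 0, -7, -7, 15, 8] → sum 16
[0, -7, -7, 15, 8, -8] → sum 1
[-7, -7, 15, 8, -8, 9] → sum 10
[-7, 15, 8, -8, 9, -4] → sum 13
[15, 8, -8, 9, -4, 1] → sum 21
[8, -8, 9, -4, 1, 1] → sum 7
[-8, 9, -4, 1, 1, 9] → sum 8
[9, -4, 1, 1, 9, -8] → sum 8
[-4, 1, 1, 9, -8, 11] → sum 10
[1, 1, 9, -8, 11, 6] → sum 20
[1, 9, -8, 11, 6, 14] → sum 33
[9, -8, 11, 6, 14, 0] → sum 32
Least of these is -7.

-7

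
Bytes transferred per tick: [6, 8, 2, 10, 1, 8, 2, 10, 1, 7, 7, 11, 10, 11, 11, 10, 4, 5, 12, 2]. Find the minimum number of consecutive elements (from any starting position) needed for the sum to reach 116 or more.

Extend right; whenever the sum reaches 116, record the length and shrink from the left:
add 6: running sum 6 < 116
add 8: running sum 14 < 116
add 2: running sum 16 < 116
add 10: running sum 26 < 116
add 1: running sum 27 < 116
add 8: running sum 35 < 116
add 2: running sum 37 < 116
add 10: running sum 47 < 116
add 1: running sum 48 < 116
add 7: running sum 55 < 116
add 7: running sum 62 < 116
add 11: running sum 73 < 116
add 10: running sum 83 < 116
add 11: running sum 94 < 116
add 11: running sum 105 < 116
add 10: running sum 115 < 116
end 16: [6, 8, 2, 10, 1, 8, 2, 10, 1, 7, 7, 11, 10, 11, 11, 10, 4] sum 119, len 17
end 17: [8, 2, 10, 1, 8, 2, 10, 1, 7, 7, 11, 10, 11, 11, 10, 4, 5] sum 118, len 17
end 18: [10, 1, 8, 2, 10, 1, 7, 7, 11, 10, 11, 11, 10, 4, 5, 12] sum 120, len 16
end 19: [10, 1, 8, 2, 10, 1, 7, 7, 11, 10, 11, 11, 10, 4, 5, 12, 2] sum 122, len 17
Shortest qualifying length: 16.

16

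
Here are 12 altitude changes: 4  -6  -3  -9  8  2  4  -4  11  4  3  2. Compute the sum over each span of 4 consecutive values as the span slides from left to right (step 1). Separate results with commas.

-14, -10, -2, 5, 10, 13, 15, 14, 20

Sliding a size-4 window across the 12 values:
4 -6 -3 -9 → sum -14
-6 -3 -9 8 → sum -10
-3 -9 8 2 → sum -2
-9 8 2 4 → sum 5
8 2 4 -4 → sum 10
2 4 -4 11 → sum 13
4 -4 11 4 → sum 15
-4 11 4 3 → sum 14
11 4 3 2 → sum 20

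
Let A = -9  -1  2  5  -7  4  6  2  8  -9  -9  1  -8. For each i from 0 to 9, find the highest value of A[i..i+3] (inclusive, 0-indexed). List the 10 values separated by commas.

5, 5, 5, 6, 6, 8, 8, 8, 8, 1

-9 -1 2 5 → max 5
-1 2 5 -7 → max 5
2 5 -7 4 → max 5
5 -7 4 6 → max 6
-7 4 6 2 → max 6
4 6 2 8 → max 8
6 2 8 -9 → max 8
2 8 -9 -9 → max 8
8 -9 -9 1 → max 8
-9 -9 1 -8 → max 1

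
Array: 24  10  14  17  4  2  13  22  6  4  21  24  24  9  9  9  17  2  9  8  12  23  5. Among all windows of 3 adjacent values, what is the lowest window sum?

24 10 14 → sum 48
10 14 17 → sum 41
14 17 4 → sum 35
17 4 2 → sum 23
4 2 13 → sum 19
2 13 22 → sum 37
13 22 6 → sum 41
22 6 4 → sum 32
6 4 21 → sum 31
4 21 24 → sum 49
21 24 24 → sum 69
24 24 9 → sum 57
24 9 9 → sum 42
9 9 9 → sum 27
9 9 17 → sum 35
9 17 2 → sum 28
17 2 9 → sum 28
2 9 8 → sum 19
9 8 12 → sum 29
8 12 23 → sum 43
12 23 5 → sum 40
Lowest of these is 19.

19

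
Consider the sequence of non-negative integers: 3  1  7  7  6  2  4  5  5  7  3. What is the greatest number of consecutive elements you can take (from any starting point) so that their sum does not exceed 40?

9

Extend to the right; shrink from the left whenever the sum exceeds 40:
[3] sum 3 len 1
[3, 1] sum 4 len 2
[3, 1, 7] sum 11 len 3
[3, 1, 7, 7] sum 18 len 4
[3, 1, 7, 7, 6] sum 24 len 5
[3, 1, 7, 7, 6, 2] sum 26 len 6
[3, 1, 7, 7, 6, 2, 4] sum 30 len 7
[3, 1, 7, 7, 6, 2, 4, 5] sum 35 len 8
[3, 1, 7, 7, 6, 2, 4, 5, 5] sum 40 len 9
[7, 6, 2, 4, 5, 5, 7] sum 36 len 7
[7, 6, 2, 4, 5, 5, 7, 3] sum 39 len 8
Longest length seen: 9.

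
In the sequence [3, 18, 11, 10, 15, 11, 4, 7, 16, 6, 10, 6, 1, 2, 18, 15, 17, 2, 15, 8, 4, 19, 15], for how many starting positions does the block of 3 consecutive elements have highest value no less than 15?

(3, 18, 11) → max 18  ≥ 15 ✓
(18, 11, 10) → max 18  ≥ 15 ✓
(11, 10, 15) → max 15  ≥ 15 ✓
(10, 15, 11) → max 15  ≥ 15 ✓
(15, 11, 4) → max 15  ≥ 15 ✓
(11, 4, 7) → max 11
(4, 7, 16) → max 16  ≥ 15 ✓
(7, 16, 6) → max 16  ≥ 15 ✓
(16, 6, 10) → max 16  ≥ 15 ✓
(6, 10, 6) → max 10
(10, 6, 1) → max 10
(6, 1, 2) → max 6
(1, 2, 18) → max 18  ≥ 15 ✓
(2, 18, 15) → max 18  ≥ 15 ✓
(18, 15, 17) → max 18  ≥ 15 ✓
(15, 17, 2) → max 17  ≥ 15 ✓
(17, 2, 15) → max 17  ≥ 15 ✓
(2, 15, 8) → max 15  ≥ 15 ✓
(15, 8, 4) → max 15  ≥ 15 ✓
(8, 4, 19) → max 19  ≥ 15 ✓
(4, 19, 15) → max 19  ≥ 15 ✓
17 windows satisfy the condition.

17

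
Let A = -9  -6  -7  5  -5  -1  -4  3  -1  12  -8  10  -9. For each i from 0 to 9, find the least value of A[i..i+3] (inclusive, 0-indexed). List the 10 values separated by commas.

-9, -7, -7, -5, -5, -4, -4, -8, -8, -9

[-9, -6, -7, 5] → min -9
[-6, -7, 5, -5] → min -7
[-7, 5, -5, -1] → min -7
[5, -5, -1, -4] → min -5
[-5, -1, -4, 3] → min -5
[-1, -4, 3, -1] → min -4
[-4, 3, -1, 12] → min -4
[3, -1, 12, -8] → min -8
[-1, 12, -8, 10] → min -8
[12, -8, 10, -9] → min -9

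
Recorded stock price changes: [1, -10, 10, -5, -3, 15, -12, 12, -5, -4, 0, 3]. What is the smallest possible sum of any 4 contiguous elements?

-9

Each size-4 window and its sum:
(1, -10, 10, -5) → sum -4
(-10, 10, -5, -3) → sum -8
(10, -5, -3, 15) → sum 17
(-5, -3, 15, -12) → sum -5
(-3, 15, -12, 12) → sum 12
(15, -12, 12, -5) → sum 10
(-12, 12, -5, -4) → sum -9
(12, -5, -4, 0) → sum 3
(-5, -4, 0, 3) → sum -6
Smallest of these is -9.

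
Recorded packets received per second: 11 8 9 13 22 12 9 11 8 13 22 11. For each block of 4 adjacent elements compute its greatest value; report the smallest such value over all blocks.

11 8 9 13 → max 13
8 9 13 22 → max 22
9 13 22 12 → max 22
13 22 12 9 → max 22
22 12 9 11 → max 22
12 9 11 8 → max 12
9 11 8 13 → max 13
11 8 13 22 → max 22
8 13 22 11 → max 22
Smallest of these is 12.

12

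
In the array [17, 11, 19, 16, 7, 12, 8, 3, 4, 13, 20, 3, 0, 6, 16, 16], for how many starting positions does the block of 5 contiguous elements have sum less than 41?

3

17 11 19 16 7 → sum 70
11 19 16 7 12 → sum 65
19 16 7 12 8 → sum 62
16 7 12 8 3 → sum 46
7 12 8 3 4 → sum 34  < 41 ✓
12 8 3 4 13 → sum 40  < 41 ✓
8 3 4 13 20 → sum 48
3 4 13 20 3 → sum 43
4 13 20 3 0 → sum 40  < 41 ✓
13 20 3 0 6 → sum 42
20 3 0 6 16 → sum 45
3 0 6 16 16 → sum 41
3 windows satisfy the condition.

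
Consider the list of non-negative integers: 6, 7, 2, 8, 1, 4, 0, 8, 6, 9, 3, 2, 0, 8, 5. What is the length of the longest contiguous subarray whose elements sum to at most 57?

13

Extend to the right; shrink from the left whenever the sum exceeds 57:
→ 6: sum 6, len 1
→ 7: sum 13, len 2
→ 2: sum 15, len 3
→ 8: sum 23, len 4
→ 1: sum 24, len 5
→ 4: sum 28, len 6
→ 0: sum 28, len 7
→ 8: sum 36, len 8
→ 6: sum 42, len 9
→ 9: sum 51, len 10
→ 3: sum 54, len 11
→ 2: sum 56, len 12
→ 0: sum 56, len 13
→ 8 (dropped 6, 7): sum 51, len 12
→ 5: sum 56, len 13
Longest length seen: 13.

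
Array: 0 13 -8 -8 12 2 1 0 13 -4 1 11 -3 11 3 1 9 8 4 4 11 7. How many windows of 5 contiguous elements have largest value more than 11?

0 13 -8 -8 12 → max 13  > 11 ✓
13 -8 -8 12 2 → max 13  > 11 ✓
-8 -8 12 2 1 → max 12  > 11 ✓
-8 12 2 1 0 → max 12  > 11 ✓
12 2 1 0 13 → max 13  > 11 ✓
2 1 0 13 -4 → max 13  > 11 ✓
1 0 13 -4 1 → max 13  > 11 ✓
0 13 -4 1 11 → max 13  > 11 ✓
13 -4 1 11 -3 → max 13  > 11 ✓
-4 1 11 -3 11 → max 11
1 11 -3 11 3 → max 11
11 -3 11 3 1 → max 11
-3 11 3 1 9 → max 11
11 3 1 9 8 → max 11
3 1 9 8 4 → max 9
1 9 8 4 4 → max 9
9 8 4 4 11 → max 11
8 4 4 11 7 → max 11
9 windows satisfy the condition.

9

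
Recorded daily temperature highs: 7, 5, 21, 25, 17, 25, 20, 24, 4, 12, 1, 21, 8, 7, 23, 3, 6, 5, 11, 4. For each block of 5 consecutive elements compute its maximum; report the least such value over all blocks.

11

(7, 5, 21, 25, 17) → max 25
(5, 21, 25, 17, 25) → max 25
(21, 25, 17, 25, 20) → max 25
(25, 17, 25, 20, 24) → max 25
(17, 25, 20, 24, 4) → max 25
(25, 20, 24, 4, 12) → max 25
(20, 24, 4, 12, 1) → max 24
(24, 4, 12, 1, 21) → max 24
(4, 12, 1, 21, 8) → max 21
(12, 1, 21, 8, 7) → max 21
(1, 21, 8, 7, 23) → max 23
(21, 8, 7, 23, 3) → max 23
(8, 7, 23, 3, 6) → max 23
(7, 23, 3, 6, 5) → max 23
(23, 3, 6, 5, 11) → max 23
(3, 6, 5, 11, 4) → max 11
Least of these is 11.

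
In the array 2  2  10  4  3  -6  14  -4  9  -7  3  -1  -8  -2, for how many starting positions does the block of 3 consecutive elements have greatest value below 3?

2 2 10 → max 10
2 10 4 → max 10
10 4 3 → max 10
4 3 -6 → max 4
3 -6 14 → max 14
-6 14 -4 → max 14
14 -4 9 → max 14
-4 9 -7 → max 9
9 -7 3 → max 9
-7 3 -1 → max 3
3 -1 -8 → max 3
-1 -8 -2 → max -1  < 3 ✓
1 window satisfy the condition.

1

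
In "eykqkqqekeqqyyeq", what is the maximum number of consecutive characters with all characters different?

add e: [e] len 1
add y: [e, y] len 2
add k: [e, y, k] len 3
add q: [e, y, k, q] len 4
add k (repeat k, move left end past it): [q, k] len 2
add q (repeat q, move left end past it): [k, q] len 2
add q (repeat q, move left end past it): [q] len 1
add e: [q, e] len 2
add k: [q, e, k] len 3
add e (repeat e, move left end past it): [k, e] len 2
add q: [k, e, q] len 3
add q (repeat q, move left end past it): [q] len 1
add y: [q, y] len 2
add y (repeat y, move left end past it): [y] len 1
add e: [y, e] len 2
add q: [y, e, q] len 3
Longest all-distinct length: 4.

4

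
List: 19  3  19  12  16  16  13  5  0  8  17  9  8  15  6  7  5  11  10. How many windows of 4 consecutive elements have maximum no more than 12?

2

(19, 3, 19, 12) → max 19
(3, 19, 12, 16) → max 19
(19, 12, 16, 16) → max 19
(12, 16, 16, 13) → max 16
(16, 16, 13, 5) → max 16
(16, 13, 5, 0) → max 16
(13, 5, 0, 8) → max 13
(5, 0, 8, 17) → max 17
(0, 8, 17, 9) → max 17
(8, 17, 9, 8) → max 17
(17, 9, 8, 15) → max 17
(9, 8, 15, 6) → max 15
(8, 15, 6, 7) → max 15
(15, 6, 7, 5) → max 15
(6, 7, 5, 11) → max 11  ≤ 12 ✓
(7, 5, 11, 10) → max 11  ≤ 12 ✓
2 windows satisfy the condition.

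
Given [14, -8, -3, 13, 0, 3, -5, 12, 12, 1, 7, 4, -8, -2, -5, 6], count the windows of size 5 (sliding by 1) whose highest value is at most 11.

(14, -8, -3, 13, 0) → max 14
(-8, -3, 13, 0, 3) → max 13
(-3, 13, 0, 3, -5) → max 13
(13, 0, 3, -5, 12) → max 13
(0, 3, -5, 12, 12) → max 12
(3, -5, 12, 12, 1) → max 12
(-5, 12, 12, 1, 7) → max 12
(12, 12, 1, 7, 4) → max 12
(12, 1, 7, 4, -8) → max 12
(1, 7, 4, -8, -2) → max 7  ≤ 11 ✓
(7, 4, -8, -2, -5) → max 7  ≤ 11 ✓
(4, -8, -2, -5, 6) → max 6  ≤ 11 ✓
3 windows satisfy the condition.

3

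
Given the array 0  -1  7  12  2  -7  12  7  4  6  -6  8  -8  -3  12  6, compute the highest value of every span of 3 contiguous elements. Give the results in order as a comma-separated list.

7, 12, 12, 12, 12, 12, 12, 7, 6, 8, 8, 8, 12, 12

[0, -1, 7] → max 7
[-1, 7, 12] → max 12
[7, 12, 2] → max 12
[12, 2, -7] → max 12
[2, -7, 12] → max 12
[-7, 12, 7] → max 12
[12, 7, 4] → max 12
[7, 4, 6] → max 7
[4, 6, -6] → max 6
[6, -6, 8] → max 8
[-6, 8, -8] → max 8
[8, -8, -3] → max 8
[-8, -3, 12] → max 12
[-3, 12, 6] → max 12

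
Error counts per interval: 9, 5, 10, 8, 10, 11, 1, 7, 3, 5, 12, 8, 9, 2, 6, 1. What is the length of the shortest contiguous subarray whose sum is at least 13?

2

Extend right; whenever the sum reaches 13, record the length and shrink from the left:
add 9: running sum 9 < 13
add 5: shortest ending here [9, 5] sum 14, len 2
add 10: shortest ending here [5, 10] sum 15, len 2
add 8: shortest ending here [10, 8] sum 18, len 2
add 10: shortest ending here [8, 10] sum 18, len 2
add 11: shortest ending here [10, 11] sum 21, len 2
add 1: shortest ending here [10, 11, 1] sum 22, len 3
add 7: shortest ending here [11, 1, 7] sum 19, len 3
add 3: shortest ending here [11, 1, 7, 3] sum 22, len 4
add 5: shortest ending here [7, 3, 5] sum 15, len 3
add 12: shortest ending here [5, 12] sum 17, len 2
add 8: shortest ending here [12, 8] sum 20, len 2
add 9: shortest ending here [8, 9] sum 17, len 2
add 2: shortest ending here [8, 9, 2] sum 19, len 3
add 6: shortest ending here [9, 2, 6] sum 17, len 3
add 1: shortest ending here [9, 2, 6, 1] sum 18, len 4
Shortest qualifying length: 2.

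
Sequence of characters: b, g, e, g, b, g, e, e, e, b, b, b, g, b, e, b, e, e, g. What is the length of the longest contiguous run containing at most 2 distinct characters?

6

[b] 1 distinct, len 1
[b, g] 2 distinct, len 2
[g, e] 2 distinct, len 2
[g, e, g] 2 distinct, len 3
[g, b] 2 distinct, len 2
[g, b, g] 2 distinct, len 3
[g, e] 2 distinct, len 2
[g, e, e] 2 distinct, len 3
[g, e, e, e] 2 distinct, len 4
[e, e, e, b] 2 distinct, len 4
[e, e, e, b, b] 2 distinct, len 5
[e, e, e, b, b, b] 2 distinct, len 6
[b, b, b, g] 2 distinct, len 4
[b, b, b, g, b] 2 distinct, len 5
[b, e] 2 distinct, len 2
[b, e, b] 2 distinct, len 3
[b, e, b, e] 2 distinct, len 4
[b, e, b, e, e] 2 distinct, len 5
[e, e, g] 2 distinct, len 3
Longest length with ≤2 distinct: 6.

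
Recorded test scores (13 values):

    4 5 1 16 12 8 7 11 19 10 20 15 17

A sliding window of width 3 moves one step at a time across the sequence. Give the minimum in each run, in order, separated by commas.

(4, 5, 1) → min 1
(5, 1, 16) → min 1
(1, 16, 12) → min 1
(16, 12, 8) → min 8
(12, 8, 7) → min 7
(8, 7, 11) → min 7
(7, 11, 19) → min 7
(11, 19, 10) → min 10
(19, 10, 20) → min 10
(10, 20, 15) → min 10
(20, 15, 17) → min 15

1, 1, 1, 8, 7, 7, 7, 10, 10, 10, 15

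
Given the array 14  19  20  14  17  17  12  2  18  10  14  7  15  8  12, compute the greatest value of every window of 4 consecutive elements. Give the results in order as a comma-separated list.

14 19 20 14 → max 20
19 20 14 17 → max 20
20 14 17 17 → max 20
14 17 17 12 → max 17
17 17 12 2 → max 17
17 12 2 18 → max 18
12 2 18 10 → max 18
2 18 10 14 → max 18
18 10 14 7 → max 18
10 14 7 15 → max 15
14 7 15 8 → max 15
7 15 8 12 → max 15

20, 20, 20, 17, 17, 18, 18, 18, 18, 15, 15, 15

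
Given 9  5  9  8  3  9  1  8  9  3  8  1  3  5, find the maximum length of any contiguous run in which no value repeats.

4

[9] len 1
[9, 5] len 2
[5, 9] len 2
[5, 9, 8] len 3
[5, 9, 8, 3] len 4
[8, 3, 9] len 3
[8, 3, 9, 1] len 4
[3, 9, 1, 8] len 4
[1, 8, 9] len 3
[1, 8, 9, 3] len 4
[9, 3, 8] len 3
[9, 3, 8, 1] len 4
[8, 1, 3] len 3
[8, 1, 3, 5] len 4
Longest all-distinct length: 4.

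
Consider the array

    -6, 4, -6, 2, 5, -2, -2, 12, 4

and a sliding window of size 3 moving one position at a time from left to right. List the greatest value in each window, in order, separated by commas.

(-6, 4, -6) → max 4
(4, -6, 2) → max 4
(-6, 2, 5) → max 5
(2, 5, -2) → max 5
(5, -2, -2) → max 5
(-2, -2, 12) → max 12
(-2, 12, 4) → max 12

4, 4, 5, 5, 5, 12, 12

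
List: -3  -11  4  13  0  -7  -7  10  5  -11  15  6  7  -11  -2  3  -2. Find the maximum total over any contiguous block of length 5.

[-3, -11, 4, 13, 0] → sum 3
[-11, 4, 13, 0, -7] → sum -1
[4, 13, 0, -7, -7] → sum 3
[13, 0, -7, -7, 10] → sum 9
[0, -7, -7, 10, 5] → sum 1
[-7, -7, 10, 5, -11] → sum -10
[-7, 10, 5, -11, 15] → sum 12
[10, 5, -11, 15, 6] → sum 25
[5, -11, 15, 6, 7] → sum 22
[-11, 15, 6, 7, -11] → sum 6
[15, 6, 7, -11, -2] → sum 15
[6, 7, -11, -2, 3] → sum 3
[7, -11, -2, 3, -2] → sum -5
Maximum of these is 25.

25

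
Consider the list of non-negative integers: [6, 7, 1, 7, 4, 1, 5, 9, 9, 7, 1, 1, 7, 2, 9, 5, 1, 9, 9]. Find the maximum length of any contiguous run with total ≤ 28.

→ 6: sum 6, len 1
→ 7: sum 13, len 2
→ 1: sum 14, len 3
→ 7: sum 21, len 4
→ 4: sum 25, len 5
→ 1: sum 26, len 6
→ 5 (dropped 6): sum 25, len 6
→ 9 (dropped 7): sum 27, len 6
→ 9 (dropped 1, 7): sum 28, len 5
→ 7 (dropped 4, 1, 5): sum 25, len 3
→ 1: sum 26, len 4
→ 1: sum 27, len 5
→ 7 (dropped 9): sum 25, len 5
→ 2: sum 27, len 6
→ 9 (dropped 9): sum 27, len 6
→ 5 (dropped 7): sum 25, len 6
→ 1: sum 26, len 7
→ 9 (dropped 1, 1, 7): sum 26, len 5
→ 9 (dropped 2, 9): sum 24, len 4
Longest length seen: 7.

7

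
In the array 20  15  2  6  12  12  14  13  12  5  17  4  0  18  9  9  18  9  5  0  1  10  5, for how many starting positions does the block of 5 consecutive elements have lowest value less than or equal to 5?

(20, 15, 2, 6, 12) → min 2  ≤ 5 ✓
(15, 2, 6, 12, 12) → min 2  ≤ 5 ✓
(2, 6, 12, 12, 14) → min 2  ≤ 5 ✓
(6, 12, 12, 14, 13) → min 6
(12, 12, 14, 13, 12) → min 12
(12, 14, 13, 12, 5) → min 5  ≤ 5 ✓
(14, 13, 12, 5, 17) → min 5  ≤ 5 ✓
(13, 12, 5, 17, 4) → min 4  ≤ 5 ✓
(12, 5, 17, 4, 0) → min 0  ≤ 5 ✓
(5, 17, 4, 0, 18) → min 0  ≤ 5 ✓
(17, 4, 0, 18, 9) → min 0  ≤ 5 ✓
(4, 0, 18, 9, 9) → min 0  ≤ 5 ✓
(0, 18, 9, 9, 18) → min 0  ≤ 5 ✓
(18, 9, 9, 18, 9) → min 9
(9, 9, 18, 9, 5) → min 5  ≤ 5 ✓
(9, 18, 9, 5, 0) → min 0  ≤ 5 ✓
(18, 9, 5, 0, 1) → min 0  ≤ 5 ✓
(9, 5, 0, 1, 10) → min 0  ≤ 5 ✓
(5, 0, 1, 10, 5) → min 0  ≤ 5 ✓
16 windows satisfy the condition.

16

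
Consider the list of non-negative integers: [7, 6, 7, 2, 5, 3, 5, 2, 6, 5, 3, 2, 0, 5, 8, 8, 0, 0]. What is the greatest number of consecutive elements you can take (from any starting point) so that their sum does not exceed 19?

6

add 7: [7] sum 7, len 1
add 6: [7, 6] sum 13, len 2
add 7: [6, 7] sum 13, len 2
add 2: [6, 7, 2] sum 15, len 3
add 5: [7, 2, 5] sum 14, len 3
add 3: [7, 2, 5, 3] sum 17, len 4
add 5: [2, 5, 3, 5] sum 15, len 4
add 2: [2, 5, 3, 5, 2] sum 17, len 5
add 6: [3, 5, 2, 6] sum 16, len 4
add 5: [5, 2, 6, 5] sum 18, len 4
add 3: [2, 6, 5, 3] sum 16, len 4
add 2: [2, 6, 5, 3, 2] sum 18, len 5
add 0: [2, 6, 5, 3, 2, 0] sum 18, len 6
add 5: [5, 3, 2, 0, 5] sum 15, len 5
add 8: [3, 2, 0, 5, 8] sum 18, len 5
add 8: [8, 8] sum 16, len 2
add 0: [8, 8, 0] sum 16, len 3
add 0: [8, 8, 0, 0] sum 16, len 4
Longest length seen: 6.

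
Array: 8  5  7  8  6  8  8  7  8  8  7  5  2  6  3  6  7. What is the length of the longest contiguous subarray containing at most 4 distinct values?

12

add 8: window [8] (1 distinct), len 1
add 5: window [8, 5] (2 distinct), len 2
add 7: window [8, 5, 7] (3 distinct), len 3
add 8: window [8, 5, 7, 8] (3 distinct), len 4
add 6: window [8, 5, 7, 8, 6] (4 distinct), len 5
add 8: window [8, 5, 7, 8, 6, 8] (4 distinct), len 6
add 8: window [8, 5, 7, 8, 6, 8, 8] (4 distinct), len 7
add 7: window [8, 5, 7, 8, 6, 8, 8, 7] (4 distinct), len 8
add 8: window [8, 5, 7, 8, 6, 8, 8, 7, 8] (4 distinct), len 9
add 8: window [8, 5, 7, 8, 6, 8, 8, 7, 8, 8] (4 distinct), len 10
add 7: window [8, 5, 7, 8, 6, 8, 8, 7, 8, 8, 7] (4 distinct), len 11
add 5: window [8, 5, 7, 8, 6, 8, 8, 7, 8, 8, 7, 5] (4 distinct), len 12
add 2: window [8, 8, 7, 8, 8, 7, 5, 2] (4 distinct), len 8
add 6: window [7, 5, 2, 6] (4 distinct), len 4
add 3: window [5, 2, 6, 3] (4 distinct), len 4
add 6: window [5, 2, 6, 3, 6] (4 distinct), len 5
add 7: window [2, 6, 3, 6, 7] (4 distinct), len 5
Longest length with ≤4 distinct: 12.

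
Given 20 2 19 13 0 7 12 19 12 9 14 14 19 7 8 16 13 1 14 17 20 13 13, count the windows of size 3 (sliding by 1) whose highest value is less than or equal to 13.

20 2 19 → max 20
2 19 13 → max 19
19 13 0 → max 19
13 0 7 → max 13  ≤ 13 ✓
0 7 12 → max 12  ≤ 13 ✓
7 12 19 → max 19
12 19 12 → max 19
19 12 9 → max 19
12 9 14 → max 14
9 14 14 → max 14
14 14 19 → max 19
14 19 7 → max 19
19 7 8 → max 19
7 8 16 → max 16
8 16 13 → max 16
16 13 1 → max 16
13 1 14 → max 14
1 14 17 → max 17
14 17 20 → max 20
17 20 13 → max 20
20 13 13 → max 20
2 windows satisfy the condition.

2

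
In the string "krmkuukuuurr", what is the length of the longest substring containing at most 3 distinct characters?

9

[k] 1 distinct, len 1
[k, r] 2 distinct, len 2
[k, r, m] 3 distinct, len 3
[k, r, m, k] 3 distinct, len 4
[m, k, u] 3 distinct, len 3
[m, k, u, u] 3 distinct, len 4
[m, k, u, u, k] 3 distinct, len 5
[m, k, u, u, k, u] 3 distinct, len 6
[m, k, u, u, k, u, u] 3 distinct, len 7
[m, k, u, u, k, u, u, u] 3 distinct, len 8
[k, u, u, k, u, u, u, r] 3 distinct, len 8
[k, u, u, k, u, u, u, r, r] 3 distinct, len 9
Longest length with ≤3 distinct: 9.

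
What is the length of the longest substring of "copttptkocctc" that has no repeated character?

add c: [c] len 1
add o: [c, o] len 2
add p: [c, o, p] len 3
add t: [c, o, p, t] len 4
add t (repeat t, move left end past it): [t] len 1
add p: [t, p] len 2
add t (repeat t, move left end past it): [p, t] len 2
add k: [p, t, k] len 3
add o: [p, t, k, o] len 4
add c: [p, t, k, o, c] len 5
add c (repeat c, move left end past it): [c] len 1
add t: [c, t] len 2
add c (repeat c, move left end past it): [t, c] len 2
Longest all-distinct length: 5.

5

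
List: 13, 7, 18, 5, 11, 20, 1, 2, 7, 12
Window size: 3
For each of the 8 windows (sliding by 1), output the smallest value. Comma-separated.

(13, 7, 18) → min 7
(7, 18, 5) → min 5
(18, 5, 11) → min 5
(5, 11, 20) → min 5
(11, 20, 1) → min 1
(20, 1, 2) → min 1
(1, 2, 7) → min 1
(2, 7, 12) → min 2

7, 5, 5, 5, 1, 1, 1, 2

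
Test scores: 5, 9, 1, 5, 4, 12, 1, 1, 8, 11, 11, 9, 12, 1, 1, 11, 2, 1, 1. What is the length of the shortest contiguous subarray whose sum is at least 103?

add 5: running sum 5 < 103
add 9: running sum 14 < 103
add 1: running sum 15 < 103
add 5: running sum 20 < 103
add 4: running sum 24 < 103
add 12: running sum 36 < 103
add 1: running sum 37 < 103
add 1: running sum 38 < 103
add 8: running sum 46 < 103
add 11: running sum 57 < 103
add 11: running sum 68 < 103
add 9: running sum 77 < 103
add 12: running sum 89 < 103
add 1: running sum 90 < 103
add 1: running sum 91 < 103
add 11: running sum 102 < 103
add 2: shortest ending here [5, 9, 1, 5, 4, 12, 1, 1, 8, 11, 11, 9, 12, 1, 1, 11, 2] sum 104, len 17
add 1: shortest ending here [5, 9, 1, 5, 4, 12, 1, 1, 8, 11, 11, 9, 12, 1, 1, 11, 2, 1] sum 105, len 18
add 1: shortest ending here [5, 9, 1, 5, 4, 12, 1, 1, 8, 11, 11, 9, 12, 1, 1, 11, 2, 1, 1] sum 106, len 19
Shortest qualifying length: 17.

17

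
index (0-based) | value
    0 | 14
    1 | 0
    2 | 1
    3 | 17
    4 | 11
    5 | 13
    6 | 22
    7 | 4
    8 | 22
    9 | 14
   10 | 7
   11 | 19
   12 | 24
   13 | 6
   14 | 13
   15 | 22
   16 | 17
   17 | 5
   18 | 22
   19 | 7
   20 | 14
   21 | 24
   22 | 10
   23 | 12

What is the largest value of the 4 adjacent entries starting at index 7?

22

Elements at indices 7..10: 4, 22, 14, 7
max(4, 22, 14, 7) = 22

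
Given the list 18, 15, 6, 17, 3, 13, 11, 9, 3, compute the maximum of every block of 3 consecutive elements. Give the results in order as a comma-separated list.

18, 17, 17, 17, 13, 13, 11

(18, 15, 6) → max 18
(15, 6, 17) → max 17
(6, 17, 3) → max 17
(17, 3, 13) → max 17
(3, 13, 11) → max 13
(13, 11, 9) → max 13
(11, 9, 3) → max 11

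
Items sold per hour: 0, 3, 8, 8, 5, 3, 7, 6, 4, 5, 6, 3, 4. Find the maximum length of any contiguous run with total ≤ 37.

add 0: [0] sum 0, len 1
add 3: [0, 3] sum 3, len 2
add 8: [0, 3, 8] sum 11, len 3
add 8: [0, 3, 8, 8] sum 19, len 4
add 5: [0, 3, 8, 8, 5] sum 24, len 5
add 3: [0, 3, 8, 8, 5, 3] sum 27, len 6
add 7: [0, 3, 8, 8, 5, 3, 7] sum 34, len 7
add 6: [8, 8, 5, 3, 7, 6] sum 37, len 6
add 4: [8, 5, 3, 7, 6, 4] sum 33, len 6
add 5: [5, 3, 7, 6, 4, 5] sum 30, len 6
add 6: [5, 3, 7, 6, 4, 5, 6] sum 36, len 7
add 3: [3, 7, 6, 4, 5, 6, 3] sum 34, len 7
add 4: [7, 6, 4, 5, 6, 3, 4] sum 35, len 7
Longest length seen: 7.

7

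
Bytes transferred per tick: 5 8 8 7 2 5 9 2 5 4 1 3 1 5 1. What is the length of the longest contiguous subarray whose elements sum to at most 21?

7

add 5: [5] sum 5, len 1
add 8: [5, 8] sum 13, len 2
add 8: [5, 8, 8] sum 21, len 3
add 7: [8, 7] sum 15, len 2
add 2: [8, 7, 2] sum 17, len 3
add 5: [7, 2, 5] sum 14, len 3
add 9: [2, 5, 9] sum 16, len 3
add 2: [2, 5, 9, 2] sum 18, len 4
add 5: [5, 9, 2, 5] sum 21, len 4
add 4: [9, 2, 5, 4] sum 20, len 4
add 1: [9, 2, 5, 4, 1] sum 21, len 5
add 3: [2, 5, 4, 1, 3] sum 15, len 5
add 1: [2, 5, 4, 1, 3, 1] sum 16, len 6
add 5: [2, 5, 4, 1, 3, 1, 5] sum 21, len 7
add 1: [5, 4, 1, 3, 1, 5, 1] sum 20, len 7
Longest length seen: 7.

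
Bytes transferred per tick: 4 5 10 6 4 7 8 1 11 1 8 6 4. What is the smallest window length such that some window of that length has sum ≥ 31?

add 4: running sum 4 < 31
add 5: running sum 9 < 31
add 10: running sum 19 < 31
add 6: running sum 25 < 31
add 4: running sum 29 < 31
add 7: shortest ending here [5, 10, 6, 4, 7] sum 32, len 5
add 8: shortest ending here [10, 6, 4, 7, 8] sum 35, len 5
add 1: shortest ending here [10, 6, 4, 7, 8, 1] sum 36, len 6
add 11: shortest ending here [4, 7, 8, 1, 11] sum 31, len 5
add 1: shortest ending here [4, 7, 8, 1, 11, 1] sum 32, len 6
add 8: shortest ending here [7, 8, 1, 11, 1, 8] sum 36, len 6
add 6: shortest ending here [8, 1, 11, 1, 8, 6] sum 35, len 6
add 4: shortest ending here [1, 11, 1, 8, 6, 4] sum 31, len 6
Shortest qualifying length: 5.

5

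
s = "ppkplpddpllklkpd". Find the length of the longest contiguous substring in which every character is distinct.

4

[p] len 1
[p] len 1
[p, k] len 2
[k, p] len 2
[k, p, l] len 3
[l, p] len 2
[l, p, d] len 3
[d] len 1
[d, p] len 2
[d, p, l] len 3
[l] len 1
[l, k] len 2
[k, l] len 2
[l, k] len 2
[l, k, p] len 3
[l, k, p, d] len 4
Longest all-distinct length: 4.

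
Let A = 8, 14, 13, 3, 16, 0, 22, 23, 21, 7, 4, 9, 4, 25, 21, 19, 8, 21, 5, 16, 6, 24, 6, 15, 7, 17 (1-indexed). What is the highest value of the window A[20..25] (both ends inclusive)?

24

Elements at indices 20..25: 16, 6, 24, 6, 15, 7
max(16, 6, 24, 6, 15, 7) = 24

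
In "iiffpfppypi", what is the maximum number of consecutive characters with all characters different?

[i] len 1
[i] len 1
[i, f] len 2
[f] len 1
[f, p] len 2
[p, f] len 2
[f, p] len 2
[p] len 1
[p, y] len 2
[y, p] len 2
[y, p, i] len 3
Longest all-distinct length: 3.

3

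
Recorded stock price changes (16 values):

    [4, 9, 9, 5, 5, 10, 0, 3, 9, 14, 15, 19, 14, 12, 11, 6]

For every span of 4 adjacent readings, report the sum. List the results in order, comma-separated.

Sliding a size-4 window across the 16 values:
[4, 9, 9, 5] → sum 27
[9, 9, 5, 5] → sum 28
[9, 5, 5, 10] → sum 29
[5, 5, 10, 0] → sum 20
[5, 10, 0, 3] → sum 18
[10, 0, 3, 9] → sum 22
[0, 3, 9, 14] → sum 26
[3, 9, 14, 15] → sum 41
[9, 14, 15, 19] → sum 57
[14, 15, 19, 14] → sum 62
[15, 19, 14, 12] → sum 60
[19, 14, 12, 11] → sum 56
[14, 12, 11, 6] → sum 43

27, 28, 29, 20, 18, 22, 26, 41, 57, 62, 60, 56, 43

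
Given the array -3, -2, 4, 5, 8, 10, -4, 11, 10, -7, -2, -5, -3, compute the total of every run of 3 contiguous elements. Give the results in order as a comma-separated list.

-1, 7, 17, 23, 14, 17, 17, 14, 1, -14, -10

Sliding a size-3 window across the 13 values:
-3 -2 4 → sum -1
-2 4 5 → sum 7
4 5 8 → sum 17
5 8 10 → sum 23
8 10 -4 → sum 14
10 -4 11 → sum 17
-4 11 10 → sum 17
11 10 -7 → sum 14
10 -7 -2 → sum 1
-7 -2 -5 → sum -14
-2 -5 -3 → sum -10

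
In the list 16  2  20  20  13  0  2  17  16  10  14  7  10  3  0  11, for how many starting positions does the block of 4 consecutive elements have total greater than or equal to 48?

4

(16, 2, 20, 20) → sum 58  ≥ 48 ✓
(2, 20, 20, 13) → sum 55  ≥ 48 ✓
(20, 20, 13, 0) → sum 53  ≥ 48 ✓
(20, 13, 0, 2) → sum 35
(13, 0, 2, 17) → sum 32
(0, 2, 17, 16) → sum 35
(2, 17, 16, 10) → sum 45
(17, 16, 10, 14) → sum 57  ≥ 48 ✓
(16, 10, 14, 7) → sum 47
(10, 14, 7, 10) → sum 41
(14, 7, 10, 3) → sum 34
(7, 10, 3, 0) → sum 20
(10, 3, 0, 11) → sum 24
4 windows satisfy the condition.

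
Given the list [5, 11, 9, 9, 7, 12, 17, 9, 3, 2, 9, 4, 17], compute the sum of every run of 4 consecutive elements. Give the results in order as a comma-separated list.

(5, 11, 9, 9) → sum 34
(11, 9, 9, 7) → sum 36
(9, 9, 7, 12) → sum 37
(9, 7, 12, 17) → sum 45
(7, 12, 17, 9) → sum 45
(12, 17, 9, 3) → sum 41
(17, 9, 3, 2) → sum 31
(9, 3, 2, 9) → sum 23
(3, 2, 9, 4) → sum 18
(2, 9, 4, 17) → sum 32

34, 36, 37, 45, 45, 41, 31, 23, 18, 32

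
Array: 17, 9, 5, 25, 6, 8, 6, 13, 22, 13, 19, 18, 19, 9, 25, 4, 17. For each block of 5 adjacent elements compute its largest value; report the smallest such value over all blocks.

Each size-5 window and its max:
17 9 5 25 6 → max 25
9 5 25 6 8 → max 25
5 25 6 8 6 → max 25
25 6 8 6 13 → max 25
6 8 6 13 22 → max 22
8 6 13 22 13 → max 22
6 13 22 13 19 → max 22
13 22 13 19 18 → max 22
22 13 19 18 19 → max 22
13 19 18 19 9 → max 19
19 18 19 9 25 → max 25
18 19 9 25 4 → max 25
19 9 25 4 17 → max 25
Smallest of these is 19.

19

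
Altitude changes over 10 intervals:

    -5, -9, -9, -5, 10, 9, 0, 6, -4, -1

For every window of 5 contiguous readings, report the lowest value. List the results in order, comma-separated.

Sliding a size-5 window across the 10 values:
(-5, -9, -9, -5, 10) → min -9
(-9, -9, -5, 10, 9) → min -9
(-9, -5, 10, 9, 0) → min -9
(-5, 10, 9, 0, 6) → min -5
(10, 9, 0, 6, -4) → min -4
(9, 0, 6, -4, -1) → min -4

-9, -9, -9, -5, -4, -4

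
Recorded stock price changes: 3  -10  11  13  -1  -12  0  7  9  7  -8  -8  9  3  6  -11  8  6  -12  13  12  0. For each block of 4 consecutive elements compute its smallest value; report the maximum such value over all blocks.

0

Window mins for each of the 19 positions:
3 -10 11 13 → min -10
-10 11 13 -1 → min -10
11 13 -1 -12 → min -12
13 -1 -12 0 → min -12
-1 -12 0 7 → min -12
-12 0 7 9 → min -12
0 7 9 7 → min 0
7 9 7 -8 → min -8
9 7 -8 -8 → min -8
7 -8 -8 9 → min -8
-8 -8 9 3 → min -8
-8 9 3 6 → min -8
9 3 6 -11 → min -11
3 6 -11 8 → min -11
6 -11 8 6 → min -11
-11 8 6 -12 → min -12
8 6 -12 13 → min -12
6 -12 13 12 → min -12
-12 13 12 0 → min -12
Maximum of these is 0.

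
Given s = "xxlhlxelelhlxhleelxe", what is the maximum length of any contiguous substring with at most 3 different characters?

[x] 1 distinct, len 1
[x, x] 1 distinct, len 2
[x, x, l] 2 distinct, len 3
[x, x, l, h] 3 distinct, len 4
[x, x, l, h, l] 3 distinct, len 5
[x, x, l, h, l, x] 3 distinct, len 6
[l, x, e] 3 distinct, len 3
[l, x, e, l] 3 distinct, len 4
[l, x, e, l, e] 3 distinct, len 5
[l, x, e, l, e, l] 3 distinct, len 6
[e, l, e, l, h] 3 distinct, len 5
[e, l, e, l, h, l] 3 distinct, len 6
[l, h, l, x] 3 distinct, len 4
[l, h, l, x, h] 3 distinct, len 5
[l, h, l, x, h, l] 3 distinct, len 6
[h, l, e] 3 distinct, len 3
[h, l, e, e] 3 distinct, len 4
[h, l, e, e, l] 3 distinct, len 5
[l, e, e, l, x] 3 distinct, len 5
[l, e, e, l, x, e] 3 distinct, len 6
Longest length with ≤3 distinct: 6.

6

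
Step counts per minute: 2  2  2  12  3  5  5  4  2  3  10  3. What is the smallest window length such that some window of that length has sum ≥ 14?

2

add 2: running sum 2 < 14
add 2: running sum 4 < 14
add 2: running sum 6 < 14
end 3: [2, 12] sum 14, len 2
end 4: [12, 3] sum 15, len 2
end 5: [12, 3, 5] sum 20, len 3
end 6: [12, 3, 5, 5] sum 25, len 4
end 7: [5, 5, 4] sum 14, len 3
end 8: [5, 5, 4, 2] sum 16, len 4
end 9: [5, 4, 2, 3] sum 14, len 4
end 10: [2, 3, 10] sum 15, len 3
end 11: [3, 10, 3] sum 16, len 3
Shortest qualifying length: 2.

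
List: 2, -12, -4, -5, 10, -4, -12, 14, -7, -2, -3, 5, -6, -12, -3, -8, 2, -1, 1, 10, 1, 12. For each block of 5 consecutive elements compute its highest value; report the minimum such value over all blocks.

2

Each size-5 window and its max:
(2, -12, -4, -5, 10) → max 10
(-12, -4, -5, 10, -4) → max 10
(-4, -5, 10, -4, -12) → max 10
(-5, 10, -4, -12, 14) → max 14
(10, -4, -12, 14, -7) → max 14
(-4, -12, 14, -7, -2) → max 14
(-12, 14, -7, -2, -3) → max 14
(14, -7, -2, -3, 5) → max 14
(-7, -2, -3, 5, -6) → max 5
(-2, -3, 5, -6, -12) → max 5
(-3, 5, -6, -12, -3) → max 5
(5, -6, -12, -3, -8) → max 5
(-6, -12, -3, -8, 2) → max 2
(-12, -3, -8, 2, -1) → max 2
(-3, -8, 2, -1, 1) → max 2
(-8, 2, -1, 1, 10) → max 10
(2, -1, 1, 10, 1) → max 10
(-1, 1, 10, 1, 12) → max 12
Minimum of these is 2.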